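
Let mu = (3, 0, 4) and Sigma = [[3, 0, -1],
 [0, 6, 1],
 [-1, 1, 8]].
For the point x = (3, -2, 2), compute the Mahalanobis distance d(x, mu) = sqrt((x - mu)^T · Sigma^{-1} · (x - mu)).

Step 1 — centre the observation: (x - mu) = (0, -2, -2).

Step 2 — invert Sigma (cofactor / det for 3×3, or solve directly):
  Sigma^{-1} = [[0.3481, -0.0074, 0.0444],
 [-0.0074, 0.1704, -0.0222],
 [0.0444, -0.0222, 0.1333]].

Step 3 — form the quadratic (x - mu)^T · Sigma^{-1} · (x - mu):
  Sigma^{-1} · (x - mu) = (-0.0741, -0.2963, -0.2222).
  (x - mu)^T · [Sigma^{-1} · (x - mu)] = (0)·(-0.0741) + (-2)·(-0.2963) + (-2)·(-0.2222) = 1.037.

Step 4 — take square root: d = √(1.037) ≈ 1.0184.

d(x, mu) = √(1.037) ≈ 1.0184


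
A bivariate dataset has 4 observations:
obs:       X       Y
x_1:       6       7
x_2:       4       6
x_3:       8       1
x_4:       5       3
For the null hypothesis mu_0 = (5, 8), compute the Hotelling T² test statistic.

Step 1 — sample mean vector:
  mean(X) = (6 + 4 + 8 + 5) / 4 = 23/4 = 5.75
  mean(Y) = (7 + 6 + 1 + 3) / 4 = 17/4 = 4.25
  x̄ = (5.75, 4.25),  deviation x̄ - mu_0 = (5.75, 4.25) - (5, 8) = (0.75, -3.75).

Step 2 — sample covariance matrix, S[i,j] = (1/(n-1)) · Σ_k (x_{k,i} - mean_i) · (x_{k,j} - mean_j), divisor n-1 = 3:
  S[X,X] = ((0.25)·(0.25) + (-1.75)·(-1.75) + (2.25)·(2.25) + (-0.75)·(-0.75)) / 3 = 8.75/3 = 2.9167
  S[X,Y] = ((0.25)·(2.75) + (-1.75)·(1.75) + (2.25)·(-3.25) + (-0.75)·(-1.25)) / 3 = -8.75/3 = -2.9167
  S[Y,Y] = ((2.75)·(2.75) + (1.75)·(1.75) + (-3.25)·(-3.25) + (-1.25)·(-1.25)) / 3 = 22.75/3 = 7.5833
  S = [[2.9167, -2.9167],
 [-2.9167, 7.5833]].

Step 3 — invert S. det(S) = 2.9167·7.5833 - (-2.9167)² = 13.6111.
  S^{-1} = (1/det) · [[d, -b], [-b, a]] = [[0.5571, 0.2143],
 [0.2143, 0.2143]].

Step 4 — quadratic form (x̄ - mu_0)^T · S^{-1} · (x̄ - mu_0):
  S^{-1} · (x̄ - mu_0) = (-0.3857, -0.6429),
  (x̄ - mu_0)^T · [...] = (0.75)·(-0.3857) + (-3.75)·(-0.6429) = 2.1214.

Step 5 — scale by n: T² = 4 · 2.1214 = 8.4857.

T² ≈ 8.4857


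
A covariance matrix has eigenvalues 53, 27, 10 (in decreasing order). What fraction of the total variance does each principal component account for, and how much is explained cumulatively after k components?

Step 1 — total variance = trace(Sigma) = Σ λ_i = 53 + 27 + 10 = 90.

Step 2 — fraction explained by component i = λ_i / Σ λ:
  PC1: 53/90 = 0.5889
  PC2: 27/90 = 0.3
  PC3: 10/90 = 0.1111

Step 3 — cumulative fraction after k components = (λ_1 + ... + λ_k) / Σ λ:
  k = 1: 53/90 = 0.5889
  k = 2: (53 + 27)/90 = 80/90 = 0.8889
  k = 3: (53 + 27 + 10)/90 = 90/90 = 1

Summary (fraction, with percent):

explained: PC1 0.5889 (58.89%), PC2 0.3 (30%), PC3 0.1111 (11.11%);  cumulative: 0.5889, 0.8889, 1


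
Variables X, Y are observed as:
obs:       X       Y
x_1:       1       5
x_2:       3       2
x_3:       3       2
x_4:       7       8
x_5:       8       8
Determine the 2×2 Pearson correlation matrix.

Step 1 — column means:
  mean(X) = (1 + 3 + 3 + 7 + 8) / 5 = 22/5 = 4.4
  mean(Y) = (5 + 2 + 2 + 8 + 8) / 5 = 25/5 = 5

Step 2 — sample variances and covariances s[i,j] = (1/(n-1)) · Σ_k (x_{k,i} - mean_i) · (x_{k,j} - mean_j), with n-1 = 4:
  s[X,X] = ((-3.4)·(-3.4) + (-1.4)·(-1.4) + (-1.4)·(-1.4) + (2.6)·(2.6) + (3.6)·(3.6)) / 4 = 35.2/4 = 8.8
  s[X,Y] = ((-3.4)·(0) + (-1.4)·(-3) + (-1.4)·(-3) + (2.6)·(3) + (3.6)·(3)) / 4 = 27/4 = 6.75
  s[Y,Y] = ((0)·(0) + (-3)·(-3) + (-3)·(-3) + (3)·(3) + (3)·(3)) / 4 = 36/4 = 9
  Sample standard deviations s_i = √(s[i,i]):
  s(X) = √(8.8) = 2.9665
  s(Y) = √(9) = 3

Step 3 — r_{ij} = s_{ij} / (s_i · s_j):
  r[X,X] = 1 (diagonal).
  r[X,Y] = 6.75 / (2.9665 · 3) = 6.75 / 8.8994 = 0.7585
  r[Y,Y] = 1 (diagonal).

R is symmetric with unit diagonal. Assembling:

R = [[1, 0.7585],
 [0.7585, 1]]


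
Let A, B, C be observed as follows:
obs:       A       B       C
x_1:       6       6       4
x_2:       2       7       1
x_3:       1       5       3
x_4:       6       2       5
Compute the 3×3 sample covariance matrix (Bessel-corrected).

Step 1 — column means:
  mean(A) = (6 + 2 + 1 + 6) / 4 = 15/4 = 3.75
  mean(B) = (6 + 7 + 5 + 2) / 4 = 20/4 = 5
  mean(C) = (4 + 1 + 3 + 5) / 4 = 13/4 = 3.25

Step 2 — sample covariance S[i,j] = (1/(n-1)) · Σ_k (x_{k,i} - mean_i) · (x_{k,j} - mean_j), with n-1 = 3.
  S[A,A] = ((2.25)·(2.25) + (-1.75)·(-1.75) + (-2.75)·(-2.75) + (2.25)·(2.25)) / 3 = 20.75/3 = 6.9167
  S[A,B] = ((2.25)·(1) + (-1.75)·(2) + (-2.75)·(0) + (2.25)·(-3)) / 3 = -8/3 = -2.6667
  S[A,C] = ((2.25)·(0.75) + (-1.75)·(-2.25) + (-2.75)·(-0.25) + (2.25)·(1.75)) / 3 = 10.25/3 = 3.4167
  S[B,B] = ((1)·(1) + (2)·(2) + (0)·(0) + (-3)·(-3)) / 3 = 14/3 = 4.6667
  S[B,C] = ((1)·(0.75) + (2)·(-2.25) + (0)·(-0.25) + (-3)·(1.75)) / 3 = -9/3 = -3
  S[C,C] = ((0.75)·(0.75) + (-2.25)·(-2.25) + (-0.25)·(-0.25) + (1.75)·(1.75)) / 3 = 8.75/3 = 2.9167

S is symmetric (S[j,i] = S[i,j]). Assembling:

S = [[6.9167, -2.6667, 3.4167],
 [-2.6667, 4.6667, -3],
 [3.4167, -3, 2.9167]]


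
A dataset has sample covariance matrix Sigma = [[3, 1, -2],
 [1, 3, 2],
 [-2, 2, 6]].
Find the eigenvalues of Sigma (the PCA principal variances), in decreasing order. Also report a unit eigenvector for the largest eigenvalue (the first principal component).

Step 1 — characteristic polynomial p(λ) = det(λI - Sigma) = λ³ - tr·λ² + c_1·λ - det, where tr = trace, c_1 = sum of the principal 2×2 minors, det = det(Sigma):
  tr = 3 + 3 + 6 = 12,
  c_1 = (3·3 - (1)²) + (3·6 - (-2)²) + (3·6 - (2)²) = 8 + 14 + 14 = 36,
  det = 3·(3·6 - (2)²) - (1)·((1)·6 - (2)·(-2)) + (-2)·((1)·(2) - 3·(-2)) = 3·(14) - (1)·(10) + (-2)·(8) = 16.
  So p(λ) = λ³ - 12λ² + 36λ - 16.
Step 2 — look for an integer root (rational root theorem: any rational root is an integer divisor of 16). Testing λ = 4:
  p(4) = 64 - 192 + 144 - 16 = 0  ✓
  Dividing out (λ - 4): p(λ) = (λ - 4)(λ² - 8λ + 4).
Step 3 — remaining eigenvalues from the quadratic λ² - 8λ + 4 = 0:
  Δ = 8² - 4·4 = 64 - 16 = 48,  λ = (8 ± √48)/2 = (8 ± 6.9282)/2 ≈ 7.4641 or 0.5359.
  Sorted: λ_1 = 7.4641,  λ_2 = 4,  λ_3 = 0.5359  (check: sum = 12 = tr ✓).

Step 4 — unit eigenvector for λ_1 ≈ 7.4641: v spans the null space of (Sigma - λ_1 I), whose rows are
  r_1 = (-4.4641, 1, -2),  r_2 = (1, -4.4641, 2),  r_3 = (-2, 2, -1.4641).
  v is orthogonal to every row, so take v ∝ r_1 × r_2 = ((1)·(2) - (-2)·(-4.4641), (-2)·(1) - (-4.4641)·(2), (-4.4641)·(-4.4641) - (1)·(1)) ≈ (-6.9282, 6.9282, 18.9282).
  Rescale (multiply by -1 so the first nonzero entry is positive): u = (6.9282, -6.9282, -18.9282).
  ||u|| = √((6.9282)² + (-6.9282)² + (-18.9282)²) = √(454.2769) ≈ 21.3138,  v_1 = u/||u|| ≈ (0.3251, -0.3251, -0.8881) (||v_1|| = 1).

λ_1 = 7.4641,  λ_2 = 4,  λ_3 = 0.5359;  v_1 ≈ (0.3251, -0.3251, -0.8881)


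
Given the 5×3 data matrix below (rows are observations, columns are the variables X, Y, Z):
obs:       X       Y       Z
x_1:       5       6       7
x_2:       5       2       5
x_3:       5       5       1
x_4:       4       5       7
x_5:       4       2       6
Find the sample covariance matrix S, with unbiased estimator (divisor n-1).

Step 1 — column means:
  mean(X) = (5 + 5 + 5 + 4 + 4) / 5 = 23/5 = 4.6
  mean(Y) = (6 + 2 + 5 + 5 + 2) / 5 = 20/5 = 4
  mean(Z) = (7 + 5 + 1 + 7 + 6) / 5 = 26/5 = 5.2

Step 2 — sample covariance S[i,j] = (1/(n-1)) · Σ_k (x_{k,i} - mean_i) · (x_{k,j} - mean_j), with n-1 = 4.
  S[X,X] = ((0.4)·(0.4) + (0.4)·(0.4) + (0.4)·(0.4) + (-0.6)·(-0.6) + (-0.6)·(-0.6)) / 4 = 1.2/4 = 0.3
  S[X,Y] = ((0.4)·(2) + (0.4)·(-2) + (0.4)·(1) + (-0.6)·(1) + (-0.6)·(-2)) / 4 = 1/4 = 0.25
  S[X,Z] = ((0.4)·(1.8) + (0.4)·(-0.2) + (0.4)·(-4.2) + (-0.6)·(1.8) + (-0.6)·(0.8)) / 4 = -2.6/4 = -0.65
  S[Y,Y] = ((2)·(2) + (-2)·(-2) + (1)·(1) + (1)·(1) + (-2)·(-2)) / 4 = 14/4 = 3.5
  S[Y,Z] = ((2)·(1.8) + (-2)·(-0.2) + (1)·(-4.2) + (1)·(1.8) + (-2)·(0.8)) / 4 = 0/4 = 0
  S[Z,Z] = ((1.8)·(1.8) + (-0.2)·(-0.2) + (-4.2)·(-4.2) + (1.8)·(1.8) + (0.8)·(0.8)) / 4 = 24.8/4 = 6.2

S is symmetric (S[j,i] = S[i,j]). Assembling:

S = [[0.3, 0.25, -0.65],
 [0.25, 3.5, 0],
 [-0.65, 0, 6.2]]


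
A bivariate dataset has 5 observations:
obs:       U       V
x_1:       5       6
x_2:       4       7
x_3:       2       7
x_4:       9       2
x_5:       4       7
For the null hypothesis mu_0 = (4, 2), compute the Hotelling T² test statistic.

Step 1 — sample mean vector:
  mean(U) = (5 + 4 + 2 + 9 + 4) / 5 = 24/5 = 4.8
  mean(V) = (6 + 7 + 7 + 2 + 7) / 5 = 29/5 = 5.8
  x̄ = (4.8, 5.8),  deviation x̄ - mu_0 = (4.8, 5.8) - (4, 2) = (0.8, 3.8).

Step 2 — sample covariance matrix, S[i,j] = (1/(n-1)) · Σ_k (x_{k,i} - mean_i) · (x_{k,j} - mean_j), divisor n-1 = 4:
  S[U,U] = ((0.2)·(0.2) + (-0.8)·(-0.8) + (-2.8)·(-2.8) + (4.2)·(4.2) + (-0.8)·(-0.8)) / 4 = 26.8/4 = 6.7
  S[U,V] = ((0.2)·(0.2) + (-0.8)·(1.2) + (-2.8)·(1.2) + (4.2)·(-3.8) + (-0.8)·(1.2)) / 4 = -21.2/4 = -5.3
  S[V,V] = ((0.2)·(0.2) + (1.2)·(1.2) + (1.2)·(1.2) + (-3.8)·(-3.8) + (1.2)·(1.2)) / 4 = 18.8/4 = 4.7
  S = [[6.7, -5.3],
 [-5.3, 4.7]].

Step 3 — invert S. det(S) = 6.7·4.7 - (-5.3)² = 3.4.
  S^{-1} = (1/det) · [[d, -b], [-b, a]] = [[1.3824, 1.5588],
 [1.5588, 1.9706]].

Step 4 — quadratic form (x̄ - mu_0)^T · S^{-1} · (x̄ - mu_0):
  S^{-1} · (x̄ - mu_0) = (7.0294, 8.7353),
  (x̄ - mu_0)^T · [...] = (0.8)·(7.0294) + (3.8)·(8.7353) = 38.8176.

Step 5 — scale by n: T² = 5 · 38.8176 = 194.0882.

T² ≈ 194.0882


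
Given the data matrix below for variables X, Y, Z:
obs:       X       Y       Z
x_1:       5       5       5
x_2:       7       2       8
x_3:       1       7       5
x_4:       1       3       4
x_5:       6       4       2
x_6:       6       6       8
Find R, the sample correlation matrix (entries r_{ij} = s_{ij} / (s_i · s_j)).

Step 1 — column means:
  mean(X) = (5 + 7 + 1 + 1 + 6 + 6) / 6 = 26/6 = 4.3333
  mean(Y) = (5 + 2 + 7 + 3 + 4 + 6) / 6 = 27/6 = 4.5
  mean(Z) = (5 + 8 + 5 + 4 + 2 + 8) / 6 = 32/6 = 5.3333

Step 2 — sample variances and covariances s[i,j] = (1/(n-1)) · Σ_k (x_{k,i} - mean_i) · (x_{k,j} - mean_j), with n-1 = 5:
  s[X,X] = ((0.6667)·(0.6667) + (2.6667)·(2.6667) + (-3.3333)·(-3.3333) + (-3.3333)·(-3.3333) + (1.6667)·(1.6667) + (1.6667)·(1.6667)) / 5 = 35.3333/5 = 7.0667
  s[X,Y] = ((0.6667)·(0.5) + (2.6667)·(-2.5) + (-3.3333)·(2.5) + (-3.3333)·(-1.5) + (1.6667)·(-0.5) + (1.6667)·(1.5)) / 5 = -8/5 = -1.6
  s[X,Z] = ((0.6667)·(-0.3333) + (2.6667)·(2.6667) + (-3.3333)·(-0.3333) + (-3.3333)·(-1.3333) + (1.6667)·(-3.3333) + (1.6667)·(2.6667)) / 5 = 11.3333/5 = 2.2667
  s[Y,Y] = ((0.5)·(0.5) + (-2.5)·(-2.5) + (2.5)·(2.5) + (-1.5)·(-1.5) + (-0.5)·(-0.5) + (1.5)·(1.5)) / 5 = 17.5/5 = 3.5
  s[Y,Z] = ((0.5)·(-0.3333) + (-2.5)·(2.6667) + (2.5)·(-0.3333) + (-1.5)·(-1.3333) + (-0.5)·(-3.3333) + (1.5)·(2.6667)) / 5 = 0/5 = 0
  s[Z,Z] = ((-0.3333)·(-0.3333) + (2.6667)·(2.6667) + (-0.3333)·(-0.3333) + (-1.3333)·(-1.3333) + (-3.3333)·(-3.3333) + (2.6667)·(2.6667)) / 5 = 27.3333/5 = 5.4667
  Sample standard deviations s_i = √(s[i,i]):
  s(X) = √(7.0667) = 2.6583
  s(Y) = √(3.5) = 1.8708
  s(Z) = √(5.4667) = 2.3381

Step 3 — r_{ij} = s_{ij} / (s_i · s_j):
  r[X,X] = 1 (diagonal).
  r[X,Y] = -1.6 / (2.6583 · 1.8708) = -1.6 / 4.9733 = -0.3217
  r[X,Z] = 2.2667 / (2.6583 · 2.3381) = 2.2667 / 6.2154 = 0.3647
  r[Y,Y] = 1 (diagonal).
  r[Y,Z] = 0 / (1.8708 · 2.3381) = 0 / 4.3742 = 0
  r[Z,Z] = 1 (diagonal).

R is symmetric with unit diagonal. Assembling:

R = [[1, -0.3217, 0.3647],
 [-0.3217, 1, 0],
 [0.3647, 0, 1]]


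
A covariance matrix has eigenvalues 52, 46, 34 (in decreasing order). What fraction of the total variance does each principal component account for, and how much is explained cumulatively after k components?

Step 1 — total variance = trace(Sigma) = Σ λ_i = 52 + 46 + 34 = 132.

Step 2 — fraction explained by component i = λ_i / Σ λ:
  PC1: 52/132 = 0.3939
  PC2: 46/132 = 0.3485
  PC3: 34/132 = 0.2576

Step 3 — cumulative fraction after k components = (λ_1 + ... + λ_k) / Σ λ:
  k = 1: 52/132 = 0.3939
  k = 2: (52 + 46)/132 = 98/132 = 0.7424
  k = 3: (52 + 46 + 34)/132 = 132/132 = 1

Summary (fraction, with percent):

explained: PC1 0.3939 (39.39%), PC2 0.3485 (34.85%), PC3 0.2576 (25.76%);  cumulative: 0.3939, 0.7424, 1


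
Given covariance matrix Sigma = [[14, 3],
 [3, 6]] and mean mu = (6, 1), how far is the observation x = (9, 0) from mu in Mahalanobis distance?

Step 1 — centre the observation: (x - mu) = (3, -1).

Step 2 — invert Sigma. det(Sigma) = 14·6 - (3)² = 75.
  Sigma^{-1} = (1/det) · [[d, -b], [-b, a]] = [[0.08, -0.04],
 [-0.04, 0.1867]].

Step 3 — form the quadratic (x - mu)^T · Sigma^{-1} · (x - mu):
  Sigma^{-1} · (x - mu) = (0.28, -0.3067).
  (x - mu)^T · [Sigma^{-1} · (x - mu)] = (3)·(0.28) + (-1)·(-0.3067) = 1.1467.

Step 4 — take square root: d = √(1.1467) ≈ 1.0708.

d(x, mu) = √(1.1467) ≈ 1.0708


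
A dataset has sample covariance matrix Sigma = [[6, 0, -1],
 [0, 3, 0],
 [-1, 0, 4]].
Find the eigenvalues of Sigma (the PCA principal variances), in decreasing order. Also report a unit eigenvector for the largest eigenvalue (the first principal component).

Step 1 — characteristic polynomial p(λ) = det(λI - Sigma) = λ³ - tr·λ² + c_1·λ - det, where tr = trace, c_1 = sum of the principal 2×2 minors, det = det(Sigma):
  tr = 6 + 3 + 4 = 13,
  c_1 = (6·3 - (0)²) + (6·4 - (-1)²) + (3·4 - (0)²) = 18 + 23 + 12 = 53,
  det = 6·(3·4 - (0)²) - (0)·((0)·4 - (0)·(-1)) + (-1)·((0)·(0) - 3·(-1)) = 6·(12) - (0)·(0) + (-1)·(3) = 69.
  So p(λ) = λ³ - 13λ² + 53λ - 69.
Step 2 — look for an integer root (rational root theorem: any rational root is an integer divisor of 69). Testing λ = 3:
  p(3) = 27 - 117 + 159 - 69 = 0  ✓
  Dividing out (λ - 3): p(λ) = (λ - 3)(λ² - 10λ + 23).
Step 3 — remaining eigenvalues from the quadratic λ² - 10λ + 23 = 0:
  Δ = 10² - 4·23 = 100 - 92 = 8,  λ = (10 ± √8)/2 = (10 ± 2.8284)/2 ≈ 6.4142 or 3.5858.
  Sorted: λ_1 = 6.4142,  λ_2 = 3.5858,  λ_3 = 3  (check: sum = 13 = tr ✓).

Step 4 — unit eigenvector for λ_1 ≈ 6.4142: v spans the null space of (Sigma - λ_1 I), whose rows are
  r_1 = (-0.4142, 0, -1),  r_2 = (0, -3.4142, 0),  r_3 = (-1, 0, -2.4142).
  v is orthogonal to every row, so take v ∝ r_1 × r_2 = ((0)·(0) - (-1)·(-3.4142), (-1)·(0) - (-0.4142)·(0), (-0.4142)·(-3.4142) - (0)·(0)) ≈ (-3.4142, 0, 1.4142).
  Rescale (multiply by -1 so the first nonzero entry is positive): u = (3.4142, 0, -1.4142).
  ||u|| = √((3.4142)² + (0)² + (-1.4142)²) = √(13.6569) ≈ 3.6955,  v_1 = u/||u|| ≈ (0.9239, 0, -0.3827) (||v_1|| = 1).

λ_1 = 6.4142,  λ_2 = 3.5858,  λ_3 = 3;  v_1 ≈ (0.9239, 0, -0.3827)


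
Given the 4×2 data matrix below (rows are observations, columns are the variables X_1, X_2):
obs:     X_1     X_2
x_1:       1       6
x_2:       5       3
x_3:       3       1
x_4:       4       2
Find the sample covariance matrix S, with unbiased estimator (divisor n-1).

Step 1 — column means:
  mean(X_1) = (1 + 5 + 3 + 4) / 4 = 13/4 = 3.25
  mean(X_2) = (6 + 3 + 1 + 2) / 4 = 12/4 = 3

Step 2 — sample covariance S[i,j] = (1/(n-1)) · Σ_k (x_{k,i} - mean_i) · (x_{k,j} - mean_j), with n-1 = 3.
  S[X_1,X_1] = ((-2.25)·(-2.25) + (1.75)·(1.75) + (-0.25)·(-0.25) + (0.75)·(0.75)) / 3 = 8.75/3 = 2.9167
  S[X_1,X_2] = ((-2.25)·(3) + (1.75)·(0) + (-0.25)·(-2) + (0.75)·(-1)) / 3 = -7/3 = -2.3333
  S[X_2,X_2] = ((3)·(3) + (0)·(0) + (-2)·(-2) + (-1)·(-1)) / 3 = 14/3 = 4.6667

S is symmetric (S[j,i] = S[i,j]). Assembling:

S = [[2.9167, -2.3333],
 [-2.3333, 4.6667]]


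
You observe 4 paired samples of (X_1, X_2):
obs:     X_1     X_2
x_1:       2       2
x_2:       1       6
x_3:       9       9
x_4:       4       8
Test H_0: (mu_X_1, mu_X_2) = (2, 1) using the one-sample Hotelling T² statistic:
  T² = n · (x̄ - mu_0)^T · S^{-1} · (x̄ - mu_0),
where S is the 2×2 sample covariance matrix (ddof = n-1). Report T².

Step 1 — sample mean vector:
  mean(X_1) = (2 + 1 + 9 + 4) / 4 = 16/4 = 4
  mean(X_2) = (2 + 6 + 9 + 8) / 4 = 25/4 = 6.25
  x̄ = (4, 6.25),  deviation x̄ - mu_0 = (4, 6.25) - (2, 1) = (2, 5.25).

Step 2 — sample covariance matrix, S[i,j] = (1/(n-1)) · Σ_k (x_{k,i} - mean_i) · (x_{k,j} - mean_j), divisor n-1 = 3:
  S[X_1,X_1] = ((-2)·(-2) + (-3)·(-3) + (5)·(5) + (0)·(0)) / 3 = 38/3 = 12.6667
  S[X_1,X_2] = ((-2)·(-4.25) + (-3)·(-0.25) + (5)·(2.75) + (0)·(1.75)) / 3 = 23/3 = 7.6667
  S[X_2,X_2] = ((-4.25)·(-4.25) + (-0.25)·(-0.25) + (2.75)·(2.75) + (1.75)·(1.75)) / 3 = 28.75/3 = 9.5833
  S = [[12.6667, 7.6667],
 [7.6667, 9.5833]].

Step 3 — invert S. det(S) = 12.6667·9.5833 - (7.6667)² = 62.6111.
  S^{-1} = (1/det) · [[d, -b], [-b, a]] = [[0.1531, -0.1224],
 [-0.1224, 0.2023]].

Step 4 — quadratic form (x̄ - mu_0)^T · S^{-1} · (x̄ - mu_0):
  S^{-1} · (x̄ - mu_0) = (-0.3367, 0.8172),
  (x̄ - mu_0)^T · [...] = (2)·(-0.3367) + (5.25)·(0.8172) = 3.6169.

Step 5 — scale by n: T² = 4 · 3.6169 = 14.4676.

T² ≈ 14.4676


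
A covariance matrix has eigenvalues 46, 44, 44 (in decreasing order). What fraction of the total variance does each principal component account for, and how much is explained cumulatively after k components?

Step 1 — total variance = trace(Sigma) = Σ λ_i = 46 + 44 + 44 = 134.

Step 2 — fraction explained by component i = λ_i / Σ λ:
  PC1: 46/134 = 0.3433
  PC2: 44/134 = 0.3284
  PC3: 44/134 = 0.3284

Step 3 — cumulative fraction after k components = (λ_1 + ... + λ_k) / Σ λ:
  k = 1: 46/134 = 0.3433
  k = 2: (46 + 44)/134 = 90/134 = 0.6716
  k = 3: (46 + 44 + 44)/134 = 134/134 = 1

Summary (fraction, with percent):

explained: PC1 0.3433 (34.33%), PC2 0.3284 (32.84%), PC3 0.3284 (32.84%);  cumulative: 0.3433, 0.6716, 1


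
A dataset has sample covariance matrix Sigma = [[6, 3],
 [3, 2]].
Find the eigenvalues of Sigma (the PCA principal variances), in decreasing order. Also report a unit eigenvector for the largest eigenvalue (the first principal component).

Step 1 — characteristic polynomial of 2×2 Sigma:
  det(Sigma - λI) = λ² - trace · λ + det = 0.
  trace = 6 + 2 = 8, det = 6·2 - (3)² = 3.
Step 2 — discriminant:
  Δ = trace² - 4·det = 64 - 12 = 52.
Step 3 — eigenvalues:
  λ = (trace ± √Δ)/2 = (8 ± 7.2111)/2,
  λ_1 = 7.6056,  λ_2 = 0.3944.

Step 4 — unit eigenvector for λ_1: solve (Sigma - λ_1 I)v = 0. First row:
  (6 - 7.6056)·v_x + (3)·v_y = 0, i.e. (-1.6056)·v_x + (3)·v_y = 0,
  so v ∝ (b, λ_1 - a) = (3, 1.6056) = u.
  ||u|| = √((3)² + (1.6056)²) = √(11.5778) ≈ 3.4026,
  v_1 = u/||u|| ≈ (0.8817, 0.4719) (||v_1|| = 1).

λ_1 = 7.6056,  λ_2 = 0.3944;  v_1 ≈ (0.8817, 0.4719)


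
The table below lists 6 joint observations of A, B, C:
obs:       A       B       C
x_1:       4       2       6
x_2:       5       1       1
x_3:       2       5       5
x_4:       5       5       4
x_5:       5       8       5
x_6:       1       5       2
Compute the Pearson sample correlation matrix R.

Step 1 — column means:
  mean(A) = (4 + 5 + 2 + 5 + 5 + 1) / 6 = 22/6 = 3.6667
  mean(B) = (2 + 1 + 5 + 5 + 8 + 5) / 6 = 26/6 = 4.3333
  mean(C) = (6 + 1 + 5 + 4 + 5 + 2) / 6 = 23/6 = 3.8333

Step 2 — sample variances and covariances s[i,j] = (1/(n-1)) · Σ_k (x_{k,i} - mean_i) · (x_{k,j} - mean_j), with n-1 = 5:
  s[A,A] = ((0.3333)·(0.3333) + (1.3333)·(1.3333) + (-1.6667)·(-1.6667) + (1.3333)·(1.3333) + (1.3333)·(1.3333) + (-2.6667)·(-2.6667)) / 5 = 15.3333/5 = 3.0667
  s[A,B] = ((0.3333)·(-2.3333) + (1.3333)·(-3.3333) + (-1.6667)·(0.6667) + (1.3333)·(0.6667) + (1.3333)·(3.6667) + (-2.6667)·(0.6667)) / 5 = -2.3333/5 = -0.4667
  s[A,C] = ((0.3333)·(2.1667) + (1.3333)·(-2.8333) + (-1.6667)·(1.1667) + (1.3333)·(0.1667) + (1.3333)·(1.1667) + (-2.6667)·(-1.8333)) / 5 = 1.6667/5 = 0.3333
  s[B,B] = ((-2.3333)·(-2.3333) + (-3.3333)·(-3.3333) + (0.6667)·(0.6667) + (0.6667)·(0.6667) + (3.6667)·(3.6667) + (0.6667)·(0.6667)) / 5 = 31.3333/5 = 6.2667
  s[B,C] = ((-2.3333)·(2.1667) + (-3.3333)·(-2.8333) + (0.6667)·(1.1667) + (0.6667)·(0.1667) + (3.6667)·(1.1667) + (0.6667)·(-1.8333)) / 5 = 8.3333/5 = 1.6667
  s[C,C] = ((2.1667)·(2.1667) + (-2.8333)·(-2.8333) + (1.1667)·(1.1667) + (0.1667)·(0.1667) + (1.1667)·(1.1667) + (-1.8333)·(-1.8333)) / 5 = 18.8333/5 = 3.7667
  Sample standard deviations s_i = √(s[i,i]):
  s(A) = √(3.0667) = 1.7512
  s(B) = √(6.2667) = 2.5033
  s(C) = √(3.7667) = 1.9408

Step 3 — r_{ij} = s_{ij} / (s_i · s_j):
  r[A,A] = 1 (diagonal).
  r[A,B] = -0.4667 / (1.7512 · 2.5033) = -0.4667 / 4.3838 = -0.1065
  r[A,C] = 0.3333 / (1.7512 · 1.9408) = 0.3333 / 3.3987 = 0.0981
  r[B,B] = 1 (diagonal).
  r[B,C] = 1.6667 / (2.5033 · 1.9408) = 1.6667 / 4.8584 = 0.343
  r[C,C] = 1 (diagonal).

R is symmetric with unit diagonal. Assembling:

R = [[1, -0.1065, 0.0981],
 [-0.1065, 1, 0.343],
 [0.0981, 0.343, 1]]


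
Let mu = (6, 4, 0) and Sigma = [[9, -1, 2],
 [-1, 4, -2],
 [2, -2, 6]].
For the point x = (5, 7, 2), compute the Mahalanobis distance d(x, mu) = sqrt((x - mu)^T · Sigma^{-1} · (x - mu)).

Step 1 — centre the observation: (x - mu) = (-1, 3, 2).

Step 2 — invert Sigma (cofactor / det for 3×3, or solve directly):
  Sigma^{-1} = [[0.1205, 0.012, -0.0361],
 [0.012, 0.3012, 0.0964],
 [-0.0361, 0.0964, 0.2108]].

Step 3 — form the quadratic (x - mu)^T · Sigma^{-1} · (x - mu):
  Sigma^{-1} · (x - mu) = (-0.1566, 1.0843, 0.747).
  (x - mu)^T · [Sigma^{-1} · (x - mu)] = (-1)·(-0.1566) + (3)·(1.0843) + (2)·(0.747) = 4.9036.

Step 4 — take square root: d = √(4.9036) ≈ 2.2144.

d(x, mu) = √(4.9036) ≈ 2.2144


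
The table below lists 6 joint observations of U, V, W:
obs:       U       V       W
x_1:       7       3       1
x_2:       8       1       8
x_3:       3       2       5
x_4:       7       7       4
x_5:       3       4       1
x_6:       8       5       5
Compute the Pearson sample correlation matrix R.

Step 1 — column means:
  mean(U) = (7 + 8 + 3 + 7 + 3 + 8) / 6 = 36/6 = 6
  mean(V) = (3 + 1 + 2 + 7 + 4 + 5) / 6 = 22/6 = 3.6667
  mean(W) = (1 + 8 + 5 + 4 + 1 + 5) / 6 = 24/6 = 4

Step 2 — sample variances and covariances s[i,j] = (1/(n-1)) · Σ_k (x_{k,i} - mean_i) · (x_{k,j} - mean_j), with n-1 = 5:
  s[U,U] = ((1)·(1) + (2)·(2) + (-3)·(-3) + (1)·(1) + (-3)·(-3) + (2)·(2)) / 5 = 28/5 = 5.6
  s[U,V] = ((1)·(-0.6667) + (2)·(-2.6667) + (-3)·(-1.6667) + (1)·(3.3333) + (-3)·(0.3333) + (2)·(1.3333)) / 5 = 4/5 = 0.8
  s[U,W] = ((1)·(-3) + (2)·(4) + (-3)·(1) + (1)·(0) + (-3)·(-3) + (2)·(1)) / 5 = 13/5 = 2.6
  s[V,V] = ((-0.6667)·(-0.6667) + (-2.6667)·(-2.6667) + (-1.6667)·(-1.6667) + (3.3333)·(3.3333) + (0.3333)·(0.3333) + (1.3333)·(1.3333)) / 5 = 23.3333/5 = 4.6667
  s[V,W] = ((-0.6667)·(-3) + (-2.6667)·(4) + (-1.6667)·(1) + (3.3333)·(0) + (0.3333)·(-3) + (1.3333)·(1)) / 5 = -10/5 = -2
  s[W,W] = ((-3)·(-3) + (4)·(4) + (1)·(1) + (0)·(0) + (-3)·(-3) + (1)·(1)) / 5 = 36/5 = 7.2
  Sample standard deviations s_i = √(s[i,i]):
  s(U) = √(5.6) = 2.3664
  s(V) = √(4.6667) = 2.1602
  s(W) = √(7.2) = 2.6833

Step 3 — r_{ij} = s_{ij} / (s_i · s_j):
  r[U,U] = 1 (diagonal).
  r[U,V] = 0.8 / (2.3664 · 2.1602) = 0.8 / 5.1121 = 0.1565
  r[U,W] = 2.6 / (2.3664 · 2.6833) = 2.6 / 6.3498 = 0.4095
  r[V,V] = 1 (diagonal).
  r[V,W] = -2 / (2.1602 · 2.6833) = -2 / 5.7966 = -0.345
  r[W,W] = 1 (diagonal).

R is symmetric with unit diagonal. Assembling:

R = [[1, 0.1565, 0.4095],
 [0.1565, 1, -0.345],
 [0.4095, -0.345, 1]]


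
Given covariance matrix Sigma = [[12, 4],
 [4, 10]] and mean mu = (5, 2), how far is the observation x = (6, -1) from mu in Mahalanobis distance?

Step 1 — centre the observation: (x - mu) = (1, -3).

Step 2 — invert Sigma. det(Sigma) = 12·10 - (4)² = 104.
  Sigma^{-1} = (1/det) · [[d, -b], [-b, a]] = [[0.0962, -0.0385],
 [-0.0385, 0.1154]].

Step 3 — form the quadratic (x - mu)^T · Sigma^{-1} · (x - mu):
  Sigma^{-1} · (x - mu) = (0.2115, -0.3846).
  (x - mu)^T · [Sigma^{-1} · (x - mu)] = (1)·(0.2115) + (-3)·(-0.3846) = 1.3654.

Step 4 — take square root: d = √(1.3654) ≈ 1.1685.

d(x, mu) = √(1.3654) ≈ 1.1685


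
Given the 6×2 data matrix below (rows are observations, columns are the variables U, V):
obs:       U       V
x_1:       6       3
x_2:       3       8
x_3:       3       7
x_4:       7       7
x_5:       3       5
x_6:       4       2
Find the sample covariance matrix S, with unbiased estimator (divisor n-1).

Step 1 — column means:
  mean(U) = (6 + 3 + 3 + 7 + 3 + 4) / 6 = 26/6 = 4.3333
  mean(V) = (3 + 8 + 7 + 7 + 5 + 2) / 6 = 32/6 = 5.3333

Step 2 — sample covariance S[i,j] = (1/(n-1)) · Σ_k (x_{k,i} - mean_i) · (x_{k,j} - mean_j), with n-1 = 5.
  S[U,U] = ((1.6667)·(1.6667) + (-1.3333)·(-1.3333) + (-1.3333)·(-1.3333) + (2.6667)·(2.6667) + (-1.3333)·(-1.3333) + (-0.3333)·(-0.3333)) / 5 = 15.3333/5 = 3.0667
  S[U,V] = ((1.6667)·(-2.3333) + (-1.3333)·(2.6667) + (-1.3333)·(1.6667) + (2.6667)·(1.6667) + (-1.3333)·(-0.3333) + (-0.3333)·(-3.3333)) / 5 = -3.6667/5 = -0.7333
  S[V,V] = ((-2.3333)·(-2.3333) + (2.6667)·(2.6667) + (1.6667)·(1.6667) + (1.6667)·(1.6667) + (-0.3333)·(-0.3333) + (-3.3333)·(-3.3333)) / 5 = 29.3333/5 = 5.8667

S is symmetric (S[j,i] = S[i,j]). Assembling:

S = [[3.0667, -0.7333],
 [-0.7333, 5.8667]]


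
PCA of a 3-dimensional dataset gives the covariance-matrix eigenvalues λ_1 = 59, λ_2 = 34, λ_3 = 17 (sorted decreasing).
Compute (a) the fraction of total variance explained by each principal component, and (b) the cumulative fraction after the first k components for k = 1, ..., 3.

Step 1 — total variance = trace(Sigma) = Σ λ_i = 59 + 34 + 17 = 110.

Step 2 — fraction explained by component i = λ_i / Σ λ:
  PC1: 59/110 = 0.5364
  PC2: 34/110 = 0.3091
  PC3: 17/110 = 0.1545

Step 3 — cumulative fraction after k components = (λ_1 + ... + λ_k) / Σ λ:
  k = 1: 59/110 = 0.5364
  k = 2: (59 + 34)/110 = 93/110 = 0.8455
  k = 3: (59 + 34 + 17)/110 = 110/110 = 1

Summary (fraction, with percent):

explained: PC1 0.5364 (53.64%), PC2 0.3091 (30.91%), PC3 0.1545 (15.45%);  cumulative: 0.5364, 0.8455, 1


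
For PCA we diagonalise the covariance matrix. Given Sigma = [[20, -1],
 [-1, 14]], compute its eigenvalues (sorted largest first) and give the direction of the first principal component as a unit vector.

Step 1 — characteristic polynomial of 2×2 Sigma:
  det(Sigma - λI) = λ² - trace · λ + det = 0.
  trace = 20 + 14 = 34, det = 20·14 - (-1)² = 279.
Step 2 — discriminant:
  Δ = trace² - 4·det = 1156 - 1116 = 40.
Step 3 — eigenvalues:
  λ = (trace ± √Δ)/2 = (34 ± 6.3246)/2,
  λ_1 = 20.1623,  λ_2 = 13.8377.

Step 4 — unit eigenvector for λ_1: solve (Sigma - λ_1 I)v = 0. First row:
  (20 - 20.1623)·v_x + (-1)·v_y = 0, i.e. (-0.1623)·v_x + (-1)·v_y = 0,
  so v ∝ (b, λ_1 - a) = (-1, 0.1623); multiply by -1 so the first entry is positive: u = (1, -0.1623).
  ||u|| = √((1)² + (-0.1623)²) = √(1.0263) ≈ 1.0131,
  v_1 = u/||u|| ≈ (0.9871, -0.1602) (||v_1|| = 1).

λ_1 = 20.1623,  λ_2 = 13.8377;  v_1 ≈ (0.9871, -0.1602)


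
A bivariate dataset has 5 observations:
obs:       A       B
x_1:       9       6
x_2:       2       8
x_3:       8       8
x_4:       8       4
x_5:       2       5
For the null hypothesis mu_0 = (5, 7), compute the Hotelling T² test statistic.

Step 1 — sample mean vector:
  mean(A) = (9 + 2 + 8 + 8 + 2) / 5 = 29/5 = 5.8
  mean(B) = (6 + 8 + 8 + 4 + 5) / 5 = 31/5 = 6.2
  x̄ = (5.8, 6.2),  deviation x̄ - mu_0 = (5.8, 6.2) - (5, 7) = (0.8, -0.8).

Step 2 — sample covariance matrix, S[i,j] = (1/(n-1)) · Σ_k (x_{k,i} - mean_i) · (x_{k,j} - mean_j), divisor n-1 = 4:
  S[A,A] = ((3.2)·(3.2) + (-3.8)·(-3.8) + (2.2)·(2.2) + (2.2)·(2.2) + (-3.8)·(-3.8)) / 4 = 48.8/4 = 12.2
  S[A,B] = ((3.2)·(-0.2) + (-3.8)·(1.8) + (2.2)·(1.8) + (2.2)·(-2.2) + (-3.8)·(-1.2)) / 4 = -3.8/4 = -0.95
  S[B,B] = ((-0.2)·(-0.2) + (1.8)·(1.8) + (1.8)·(1.8) + (-2.2)·(-2.2) + (-1.2)·(-1.2)) / 4 = 12.8/4 = 3.2
  S = [[12.2, -0.95],
 [-0.95, 3.2]].

Step 3 — invert S. det(S) = 12.2·3.2 - (-0.95)² = 38.1375.
  S^{-1} = (1/det) · [[d, -b], [-b, a]] = [[0.0839, 0.0249],
 [0.0249, 0.3199]].

Step 4 — quadratic form (x̄ - mu_0)^T · S^{-1} · (x̄ - mu_0):
  S^{-1} · (x̄ - mu_0) = (0.0472, -0.236),
  (x̄ - mu_0)^T · [...] = (0.8)·(0.0472) + (-0.8)·(-0.236) = 0.2265.

Step 5 — scale by n: T² = 5 · 0.2265 = 1.1327.

T² ≈ 1.1327


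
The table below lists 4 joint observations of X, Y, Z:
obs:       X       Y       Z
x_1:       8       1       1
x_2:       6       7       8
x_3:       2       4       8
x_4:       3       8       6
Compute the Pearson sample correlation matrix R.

Step 1 — column means:
  mean(X) = (8 + 6 + 2 + 3) / 4 = 19/4 = 4.75
  mean(Y) = (1 + 7 + 4 + 8) / 4 = 20/4 = 5
  mean(Z) = (1 + 8 + 8 + 6) / 4 = 23/4 = 5.75

Step 2 — sample variances and covariances s[i,j] = (1/(n-1)) · Σ_k (x_{k,i} - mean_i) · (x_{k,j} - mean_j), with n-1 = 3:
  s[X,X] = ((3.25)·(3.25) + (1.25)·(1.25) + (-2.75)·(-2.75) + (-1.75)·(-1.75)) / 3 = 22.75/3 = 7.5833
  s[X,Y] = ((3.25)·(-4) + (1.25)·(2) + (-2.75)·(-1) + (-1.75)·(3)) / 3 = -13/3 = -4.3333
  s[X,Z] = ((3.25)·(-4.75) + (1.25)·(2.25) + (-2.75)·(2.25) + (-1.75)·(0.25)) / 3 = -19.25/3 = -6.4167
  s[Y,Y] = ((-4)·(-4) + (2)·(2) + (-1)·(-1) + (3)·(3)) / 3 = 30/3 = 10
  s[Y,Z] = ((-4)·(-4.75) + (2)·(2.25) + (-1)·(2.25) + (3)·(0.25)) / 3 = 22/3 = 7.3333
  s[Z,Z] = ((-4.75)·(-4.75) + (2.25)·(2.25) + (2.25)·(2.25) + (0.25)·(0.25)) / 3 = 32.75/3 = 10.9167
  Sample standard deviations s_i = √(s[i,i]):
  s(X) = √(7.5833) = 2.7538
  s(Y) = √(10) = 3.1623
  s(Z) = √(10.9167) = 3.304

Step 3 — r_{ij} = s_{ij} / (s_i · s_j):
  r[X,X] = 1 (diagonal).
  r[X,Y] = -4.3333 / (2.7538 · 3.1623) = -4.3333 / 8.7082 = -0.4976
  r[X,Z] = -6.4167 / (2.7538 · 3.304) = -6.4167 / 9.0986 = -0.7052
  r[Y,Y] = 1 (diagonal).
  r[Y,Z] = 7.3333 / (3.1623 · 3.304) = 7.3333 / 10.4483 = 0.7019
  r[Z,Z] = 1 (diagonal).

R is symmetric with unit diagonal. Assembling:

R = [[1, -0.4976, -0.7052],
 [-0.4976, 1, 0.7019],
 [-0.7052, 0.7019, 1]]


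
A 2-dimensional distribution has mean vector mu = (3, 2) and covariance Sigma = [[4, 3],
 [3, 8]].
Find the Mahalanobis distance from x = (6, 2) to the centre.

Step 1 — centre the observation: (x - mu) = (3, 0).

Step 2 — invert Sigma. det(Sigma) = 4·8 - (3)² = 23.
  Sigma^{-1} = (1/det) · [[d, -b], [-b, a]] = [[0.3478, -0.1304],
 [-0.1304, 0.1739]].

Step 3 — form the quadratic (x - mu)^T · Sigma^{-1} · (x - mu):
  Sigma^{-1} · (x - mu) = (1.0435, -0.3913).
  (x - mu)^T · [Sigma^{-1} · (x - mu)] = (3)·(1.0435) + (0)·(-0.3913) = 3.1304.

Step 4 — take square root: d = √(3.1304) ≈ 1.7693.

d(x, mu) = √(3.1304) ≈ 1.7693


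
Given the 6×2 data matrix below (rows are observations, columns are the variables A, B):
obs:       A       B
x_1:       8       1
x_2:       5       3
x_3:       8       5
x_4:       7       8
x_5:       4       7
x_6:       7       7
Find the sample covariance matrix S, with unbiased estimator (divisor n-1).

Step 1 — column means:
  mean(A) = (8 + 5 + 8 + 7 + 4 + 7) / 6 = 39/6 = 6.5
  mean(B) = (1 + 3 + 5 + 8 + 7 + 7) / 6 = 31/6 = 5.1667

Step 2 — sample covariance S[i,j] = (1/(n-1)) · Σ_k (x_{k,i} - mean_i) · (x_{k,j} - mean_j), with n-1 = 5.
  S[A,A] = ((1.5)·(1.5) + (-1.5)·(-1.5) + (1.5)·(1.5) + (0.5)·(0.5) + (-2.5)·(-2.5) + (0.5)·(0.5)) / 5 = 13.5/5 = 2.7
  S[A,B] = ((1.5)·(-4.1667) + (-1.5)·(-2.1667) + (1.5)·(-0.1667) + (0.5)·(2.8333) + (-2.5)·(1.8333) + (0.5)·(1.8333)) / 5 = -5.5/5 = -1.1
  S[B,B] = ((-4.1667)·(-4.1667) + (-2.1667)·(-2.1667) + (-0.1667)·(-0.1667) + (2.8333)·(2.8333) + (1.8333)·(1.8333) + (1.8333)·(1.8333)) / 5 = 36.8333/5 = 7.3667

S is symmetric (S[j,i] = S[i,j]). Assembling:

S = [[2.7, -1.1],
 [-1.1, 7.3667]]


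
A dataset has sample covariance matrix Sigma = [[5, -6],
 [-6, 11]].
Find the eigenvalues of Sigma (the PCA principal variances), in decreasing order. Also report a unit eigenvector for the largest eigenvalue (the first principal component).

Step 1 — characteristic polynomial of 2×2 Sigma:
  det(Sigma - λI) = λ² - trace · λ + det = 0.
  trace = 5 + 11 = 16, det = 5·11 - (-6)² = 19.
Step 2 — discriminant:
  Δ = trace² - 4·det = 256 - 76 = 180.
Step 3 — eigenvalues:
  λ = (trace ± √Δ)/2 = (16 ± 13.4164)/2,
  λ_1 = 14.7082,  λ_2 = 1.2918.

Step 4 — unit eigenvector for λ_1: solve (Sigma - λ_1 I)v = 0. First row:
  (5 - 14.7082)·v_x + (-6)·v_y = 0, i.e. (-9.7082)·v_x + (-6)·v_y = 0,
  so v ∝ (b, λ_1 - a) = (-6, 9.7082); multiply by -1 so the first entry is positive: u = (6, -9.7082).
  ||u|| = √((6)² + (-9.7082)²) = √(130.2492) ≈ 11.4127,
  v_1 = u/||u|| ≈ (0.5257, -0.8507) (||v_1|| = 1).

λ_1 = 14.7082,  λ_2 = 1.2918;  v_1 ≈ (0.5257, -0.8507)


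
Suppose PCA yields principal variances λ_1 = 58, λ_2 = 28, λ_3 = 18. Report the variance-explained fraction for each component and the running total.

Step 1 — total variance = trace(Sigma) = Σ λ_i = 58 + 28 + 18 = 104.

Step 2 — fraction explained by component i = λ_i / Σ λ:
  PC1: 58/104 = 0.5577
  PC2: 28/104 = 0.2692
  PC3: 18/104 = 0.1731

Step 3 — cumulative fraction after k components = (λ_1 + ... + λ_k) / Σ λ:
  k = 1: 58/104 = 0.5577
  k = 2: (58 + 28)/104 = 86/104 = 0.8269
  k = 3: (58 + 28 + 18)/104 = 104/104 = 1

Summary (fraction, with percent):

explained: PC1 0.5577 (55.77%), PC2 0.2692 (26.92%), PC3 0.1731 (17.31%);  cumulative: 0.5577, 0.8269, 1


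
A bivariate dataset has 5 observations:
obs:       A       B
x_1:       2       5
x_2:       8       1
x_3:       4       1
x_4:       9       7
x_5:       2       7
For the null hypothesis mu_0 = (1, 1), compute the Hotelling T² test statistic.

Step 1 — sample mean vector:
  mean(A) = (2 + 8 + 4 + 9 + 2) / 5 = 25/5 = 5
  mean(B) = (5 + 1 + 1 + 7 + 7) / 5 = 21/5 = 4.2
  x̄ = (5, 4.2),  deviation x̄ - mu_0 = (5, 4.2) - (1, 1) = (4, 3.2).

Step 2 — sample covariance matrix, S[i,j] = (1/(n-1)) · Σ_k (x_{k,i} - mean_i) · (x_{k,j} - mean_j), divisor n-1 = 4:
  S[A,A] = ((-3)·(-3) + (3)·(3) + (-1)·(-1) + (4)·(4) + (-3)·(-3)) / 4 = 44/4 = 11
  S[A,B] = ((-3)·(0.8) + (3)·(-3.2) + (-1)·(-3.2) + (4)·(2.8) + (-3)·(2.8)) / 4 = -6/4 = -1.5
  S[B,B] = ((0.8)·(0.8) + (-3.2)·(-3.2) + (-3.2)·(-3.2) + (2.8)·(2.8) + (2.8)·(2.8)) / 4 = 36.8/4 = 9.2
  S = [[11, -1.5],
 [-1.5, 9.2]].

Step 3 — invert S. det(S) = 11·9.2 - (-1.5)² = 98.95.
  S^{-1} = (1/det) · [[d, -b], [-b, a]] = [[0.093, 0.0152],
 [0.0152, 0.1112]].

Step 4 — quadratic form (x̄ - mu_0)^T · S^{-1} · (x̄ - mu_0):
  S^{-1} · (x̄ - mu_0) = (0.4204, 0.4164),
  (x̄ - mu_0)^T · [...] = (4)·(0.4204) + (3.2)·(0.4164) = 3.014.

Step 5 — scale by n: T² = 5 · 3.014 = 15.0702.

T² ≈ 15.0702


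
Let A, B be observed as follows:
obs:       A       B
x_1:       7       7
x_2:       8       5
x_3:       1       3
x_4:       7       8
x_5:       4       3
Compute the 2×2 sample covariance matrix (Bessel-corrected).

Step 1 — column means:
  mean(A) = (7 + 8 + 1 + 7 + 4) / 5 = 27/5 = 5.4
  mean(B) = (7 + 5 + 3 + 8 + 3) / 5 = 26/5 = 5.2

Step 2 — sample covariance S[i,j] = (1/(n-1)) · Σ_k (x_{k,i} - mean_i) · (x_{k,j} - mean_j), with n-1 = 4.
  S[A,A] = ((1.6)·(1.6) + (2.6)·(2.6) + (-4.4)·(-4.4) + (1.6)·(1.6) + (-1.4)·(-1.4)) / 4 = 33.2/4 = 8.3
  S[A,B] = ((1.6)·(1.8) + (2.6)·(-0.2) + (-4.4)·(-2.2) + (1.6)·(2.8) + (-1.4)·(-2.2)) / 4 = 19.6/4 = 4.9
  S[B,B] = ((1.8)·(1.8) + (-0.2)·(-0.2) + (-2.2)·(-2.2) + (2.8)·(2.8) + (-2.2)·(-2.2)) / 4 = 20.8/4 = 5.2

S is symmetric (S[j,i] = S[i,j]). Assembling:

S = [[8.3, 4.9],
 [4.9, 5.2]]


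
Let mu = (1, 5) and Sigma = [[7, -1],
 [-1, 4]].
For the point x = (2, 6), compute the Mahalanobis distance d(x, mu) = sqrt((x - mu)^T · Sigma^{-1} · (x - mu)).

Step 1 — centre the observation: (x - mu) = (1, 1).

Step 2 — invert Sigma. det(Sigma) = 7·4 - (-1)² = 27.
  Sigma^{-1} = (1/det) · [[d, -b], [-b, a]] = [[0.1481, 0.037],
 [0.037, 0.2593]].

Step 3 — form the quadratic (x - mu)^T · Sigma^{-1} · (x - mu):
  Sigma^{-1} · (x - mu) = (0.1852, 0.2963).
  (x - mu)^T · [Sigma^{-1} · (x - mu)] = (1)·(0.1852) + (1)·(0.2963) = 0.4815.

Step 4 — take square root: d = √(0.4815) ≈ 0.6939.

d(x, mu) = √(0.4815) ≈ 0.6939


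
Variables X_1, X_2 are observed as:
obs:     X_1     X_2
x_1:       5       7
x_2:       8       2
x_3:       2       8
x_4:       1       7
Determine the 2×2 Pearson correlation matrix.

Step 1 — column means:
  mean(X_1) = (5 + 8 + 2 + 1) / 4 = 16/4 = 4
  mean(X_2) = (7 + 2 + 8 + 7) / 4 = 24/4 = 6

Step 2 — sample variances and covariances s[i,j] = (1/(n-1)) · Σ_k (x_{k,i} - mean_i) · (x_{k,j} - mean_j), with n-1 = 3:
  s[X_1,X_1] = ((1)·(1) + (4)·(4) + (-2)·(-2) + (-3)·(-3)) / 3 = 30/3 = 10
  s[X_1,X_2] = ((1)·(1) + (4)·(-4) + (-2)·(2) + (-3)·(1)) / 3 = -22/3 = -7.3333
  s[X_2,X_2] = ((1)·(1) + (-4)·(-4) + (2)·(2) + (1)·(1)) / 3 = 22/3 = 7.3333
  Sample standard deviations s_i = √(s[i,i]):
  s(X_1) = √(10) = 3.1623
  s(X_2) = √(7.3333) = 2.708

Step 3 — r_{ij} = s_{ij} / (s_i · s_j):
  r[X_1,X_1] = 1 (diagonal).
  r[X_1,X_2] = -7.3333 / (3.1623 · 2.708) = -7.3333 / 8.5635 = -0.8563
  r[X_2,X_2] = 1 (diagonal).

R is symmetric with unit diagonal. Assembling:

R = [[1, -0.8563],
 [-0.8563, 1]]


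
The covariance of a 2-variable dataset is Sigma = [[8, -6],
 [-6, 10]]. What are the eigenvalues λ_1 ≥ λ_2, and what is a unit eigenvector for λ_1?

Step 1 — characteristic polynomial of 2×2 Sigma:
  det(Sigma - λI) = λ² - trace · λ + det = 0.
  trace = 8 + 10 = 18, det = 8·10 - (-6)² = 44.
Step 2 — discriminant:
  Δ = trace² - 4·det = 324 - 176 = 148.
Step 3 — eigenvalues:
  λ = (trace ± √Δ)/2 = (18 ± 12.1655)/2,
  λ_1 = 15.0828,  λ_2 = 2.9172.

Step 4 — unit eigenvector for λ_1: solve (Sigma - λ_1 I)v = 0. First row:
  (8 - 15.0828)·v_x + (-6)·v_y = 0, i.e. (-7.0828)·v_x + (-6)·v_y = 0,
  so v ∝ (b, λ_1 - a) = (-6, 7.0828); multiply by -1 so the first entry is positive: u = (6, -7.0828).
  ||u|| = √((6)² + (-7.0828)²) = √(86.1655) ≈ 9.2825,
  v_1 = u/||u|| ≈ (0.6464, -0.763) (||v_1|| = 1).

λ_1 = 15.0828,  λ_2 = 2.9172;  v_1 ≈ (0.6464, -0.763)


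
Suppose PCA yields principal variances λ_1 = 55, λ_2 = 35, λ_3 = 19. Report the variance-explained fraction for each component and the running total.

Step 1 — total variance = trace(Sigma) = Σ λ_i = 55 + 35 + 19 = 109.

Step 2 — fraction explained by component i = λ_i / Σ λ:
  PC1: 55/109 = 0.5046
  PC2: 35/109 = 0.3211
  PC3: 19/109 = 0.1743

Step 3 — cumulative fraction after k components = (λ_1 + ... + λ_k) / Σ λ:
  k = 1: 55/109 = 0.5046
  k = 2: (55 + 35)/109 = 90/109 = 0.8257
  k = 3: (55 + 35 + 19)/109 = 109/109 = 1

Summary (fraction, with percent):

explained: PC1 0.5046 (50.46%), PC2 0.3211 (32.11%), PC3 0.1743 (17.43%);  cumulative: 0.5046, 0.8257, 1


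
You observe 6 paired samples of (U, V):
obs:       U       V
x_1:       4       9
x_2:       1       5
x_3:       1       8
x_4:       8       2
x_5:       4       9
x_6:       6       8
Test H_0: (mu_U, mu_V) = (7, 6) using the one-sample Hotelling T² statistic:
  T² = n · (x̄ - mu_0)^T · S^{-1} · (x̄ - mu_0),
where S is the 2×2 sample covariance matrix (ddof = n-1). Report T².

Step 1 — sample mean vector:
  mean(U) = (4 + 1 + 1 + 8 + 4 + 6) / 6 = 24/6 = 4
  mean(V) = (9 + 5 + 8 + 2 + 9 + 8) / 6 = 41/6 = 6.8333
  x̄ = (4, 6.8333),  deviation x̄ - mu_0 = (4, 6.8333) - (7, 6) = (-3, 0.8333).

Step 2 — sample covariance matrix, S[i,j] = (1/(n-1)) · Σ_k (x_{k,i} - mean_i) · (x_{k,j} - mean_j), divisor n-1 = 5:
  S[U,U] = ((0)·(0) + (-3)·(-3) + (-3)·(-3) + (4)·(4) + (0)·(0) + (2)·(2)) / 5 = 38/5 = 7.6
  S[U,V] = ((0)·(2.1667) + (-3)·(-1.8333) + (-3)·(1.1667) + (4)·(-4.8333) + (0)·(2.1667) + (2)·(1.1667)) / 5 = -15/5 = -3
  S[V,V] = ((2.1667)·(2.1667) + (-1.8333)·(-1.8333) + (1.1667)·(1.1667) + (-4.8333)·(-4.8333) + (2.1667)·(2.1667) + (1.1667)·(1.1667)) / 5 = 38.8333/5 = 7.7667
  S = [[7.6, -3],
 [-3, 7.7667]].

Step 3 — invert S. det(S) = 7.6·7.7667 - (-3)² = 50.0267.
  S^{-1} = (1/det) · [[d, -b], [-b, a]] = [[0.1553, 0.06],
 [0.06, 0.1519]].

Step 4 — quadratic form (x̄ - mu_0)^T · S^{-1} · (x̄ - mu_0):
  S^{-1} · (x̄ - mu_0) = (-0.4158, -0.0533),
  (x̄ - mu_0)^T · [...] = (-3)·(-0.4158) + (0.8333)·(-0.0533) = 1.2029.

Step 5 — scale by n: T² = 6 · 1.2029 = 7.2175.

T² ≈ 7.2175
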